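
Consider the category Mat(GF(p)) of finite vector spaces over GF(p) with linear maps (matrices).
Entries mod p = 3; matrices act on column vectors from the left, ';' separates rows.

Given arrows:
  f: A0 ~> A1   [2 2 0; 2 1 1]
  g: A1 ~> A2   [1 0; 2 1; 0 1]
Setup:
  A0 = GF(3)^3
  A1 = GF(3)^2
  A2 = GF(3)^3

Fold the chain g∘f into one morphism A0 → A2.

Answer: [2 2 0; 0 2 1; 2 1 1]

Work:
  e0=(1,0,0) f~>(2,2) g~>(2,0,2)
  e1=(0,1,0) f~>(2,1) g~>(2,2,1)
  e2=(0,0,1) f~>(0,1) g~>(0,1,1)
composite: [2 2 0; 0 2 1; 2 1 1]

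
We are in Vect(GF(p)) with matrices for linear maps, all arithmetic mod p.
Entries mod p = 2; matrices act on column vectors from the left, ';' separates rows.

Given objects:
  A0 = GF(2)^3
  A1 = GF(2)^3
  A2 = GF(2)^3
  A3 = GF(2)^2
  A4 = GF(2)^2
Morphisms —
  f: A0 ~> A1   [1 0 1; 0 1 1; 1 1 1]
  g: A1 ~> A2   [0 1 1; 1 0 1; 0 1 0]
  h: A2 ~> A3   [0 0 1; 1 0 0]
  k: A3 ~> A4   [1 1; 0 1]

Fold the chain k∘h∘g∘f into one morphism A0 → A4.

Answer: [1 1 1; 1 0 0]

Work:
  e0=⟨1,0,0⟩ f~>⟨1,0,1⟩ g~>⟨1,0,0⟩ h~>⟨0,1⟩ k~>⟨1,1⟩
  e1=⟨0,1,0⟩ f~>⟨0,1,1⟩ g~>⟨0,1,1⟩ h~>⟨1,0⟩ k~>⟨1,0⟩
  e2=⟨0,0,1⟩ f~>⟨1,1,1⟩ g~>⟨0,0,1⟩ h~>⟨1,0⟩ k~>⟨1,0⟩
composite: [1 1 1; 1 0 0]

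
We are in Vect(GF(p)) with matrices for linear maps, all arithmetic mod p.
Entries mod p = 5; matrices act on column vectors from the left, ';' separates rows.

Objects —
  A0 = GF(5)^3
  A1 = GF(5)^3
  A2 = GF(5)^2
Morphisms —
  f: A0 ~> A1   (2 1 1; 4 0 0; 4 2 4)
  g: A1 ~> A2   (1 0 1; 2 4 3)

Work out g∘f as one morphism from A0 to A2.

Answer: (1 3 0; 2 3 4)

Derivation:
  e0=[1,0,0] f~>[2,4,4] g~>[1,2]
  e1=[0,1,0] f~>[1,0,2] g~>[3,3]
  e2=[0,0,1] f~>[1,0,4] g~>[0,4]
composite: (1 3 0; 2 3 4)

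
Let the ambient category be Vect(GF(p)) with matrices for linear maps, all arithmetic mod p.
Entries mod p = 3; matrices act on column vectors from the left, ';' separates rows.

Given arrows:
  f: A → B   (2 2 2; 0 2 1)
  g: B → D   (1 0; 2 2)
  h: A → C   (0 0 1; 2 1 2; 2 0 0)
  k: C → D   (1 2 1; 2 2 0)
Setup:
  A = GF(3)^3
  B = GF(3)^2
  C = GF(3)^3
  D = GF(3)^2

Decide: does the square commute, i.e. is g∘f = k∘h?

Answer: DOES NOT COMMUTE

Work:
Along f;g (path 1):
  e0=[1,0,0] f→[2,0] g→[2,1]
  e1=[0,1,0] f→[2,2] g→[2,2]
  e2=[0,0,1] f→[2,1] g→[2,0]
  result₁ = (2 2 2; 1 2 0)
Along h;k (path 2):
  e0=[1,0,0] h→[0,2,2] k→[0,1]
  e1=[0,1,0] h→[0,1,0] k→[2,2]
  e2=[0,0,1] h→[1,2,0] k→[2,0]
  result₂ = (0 2 2; 1 2 0)
Equal? NO — does not commute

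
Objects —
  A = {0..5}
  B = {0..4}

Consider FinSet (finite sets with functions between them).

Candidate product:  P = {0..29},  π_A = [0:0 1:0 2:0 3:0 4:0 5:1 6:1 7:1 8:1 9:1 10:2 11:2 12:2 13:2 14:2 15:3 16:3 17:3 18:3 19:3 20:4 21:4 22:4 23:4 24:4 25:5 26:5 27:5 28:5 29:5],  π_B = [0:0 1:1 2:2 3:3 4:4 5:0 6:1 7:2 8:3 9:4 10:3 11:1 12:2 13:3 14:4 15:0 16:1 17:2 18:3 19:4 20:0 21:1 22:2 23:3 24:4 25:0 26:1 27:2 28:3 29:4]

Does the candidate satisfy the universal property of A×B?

|A|·|B| = 6·5 = 30;  |P| = 30
Check the pairing map k ↦ (π_A(k), π_B(k)):
  0 : (0,0)
  1 : (0,1)
  2 : (0,2)
  3 : (0,3)
  4 : (0,4)
  5 : (1,0)
  6 : (1,1)
  7 : (1,2)
  8 : (1,3)
  9 : (1,4)
  10 : (2,3)
  11 : (2,1)
  12 : (2,2)
  13 : (2,3)  ✗ repeats pair of k=10
  14 : (2,4)
  15 : (3,0)
  16 : (3,1)
  17 : (3,2)
  18 : (3,3)
  19 : (3,4)
  20 : (4,0)
  21 : (4,1)
  22 : (4,2)
  23 : (4,3)
  24 : (4,4)
  25 : (5,0)
  26 : (5,1)
  27 : (5,2)
  28 : (5,3)
  29 : (5,4)
distinct pairs in image: 29 / 30 needed
  → (2,3) hit at k=10 and k=13

Answer: NOT A VALID PRODUCT — duplicate pair at indices 13,10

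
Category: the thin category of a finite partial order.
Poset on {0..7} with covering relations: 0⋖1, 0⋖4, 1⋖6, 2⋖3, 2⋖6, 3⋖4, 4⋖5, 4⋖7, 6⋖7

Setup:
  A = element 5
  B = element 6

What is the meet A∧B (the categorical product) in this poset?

{x : x≤A ∧ x≤B} = {0,2}  (A=5, B=6)
  maximal lower bounds 0 and 2 are incomparable: neither 0≤2 nor 2≤0
→ no greatest lower bound exists

Answer: NO MEET EXISTS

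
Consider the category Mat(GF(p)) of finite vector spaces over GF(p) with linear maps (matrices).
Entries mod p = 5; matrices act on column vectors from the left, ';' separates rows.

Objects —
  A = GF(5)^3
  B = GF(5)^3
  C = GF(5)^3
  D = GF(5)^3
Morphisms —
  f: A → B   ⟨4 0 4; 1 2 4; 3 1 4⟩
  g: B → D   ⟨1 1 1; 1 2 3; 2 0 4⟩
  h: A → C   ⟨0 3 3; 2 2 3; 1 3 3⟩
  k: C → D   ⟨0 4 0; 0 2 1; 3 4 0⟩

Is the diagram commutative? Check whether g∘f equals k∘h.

1) trace f;g:
  e0=(1,0,0) f→(4,1,3) g→(3,0,0)
  e1=(0,1,0) f→(0,2,1) g→(3,2,4)
  e2=(0,0,1) f→(4,4,4) g→(2,4,4)
  composite₁ = ⟨3 3 2; 0 2 4; 0 4 4⟩
2) trace h;k:
  e0=(1,0,0) h→(0,2,1) k→(3,0,3)
  e1=(0,1,0) h→(3,2,3) k→(3,2,2)
  e2=(0,0,1) h→(3,3,3) k→(2,4,1)
  composite₂ = ⟨3 3 2; 0 2 4; 3 2 1⟩
Equal? distinct morphisms ✗

Answer: DOES NOT COMMUTE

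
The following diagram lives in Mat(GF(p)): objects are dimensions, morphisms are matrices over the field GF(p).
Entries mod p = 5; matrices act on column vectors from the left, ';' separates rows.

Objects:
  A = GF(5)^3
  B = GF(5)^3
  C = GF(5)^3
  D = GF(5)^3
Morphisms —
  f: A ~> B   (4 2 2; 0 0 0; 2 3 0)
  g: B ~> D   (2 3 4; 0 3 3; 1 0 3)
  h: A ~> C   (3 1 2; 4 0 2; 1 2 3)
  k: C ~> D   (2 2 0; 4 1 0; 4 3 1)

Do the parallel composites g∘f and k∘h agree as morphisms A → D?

Answer: DOES NOT COMMUTE

Derivation:
1) trace f;g:
  e0=⟨1,0,0⟩ f~>⟨4,0,2⟩ g~>⟨1,1,0⟩
  e1=⟨0,1,0⟩ f~>⟨2,0,3⟩ g~>⟨1,4,1⟩
  e2=⟨0,0,1⟩ f~>⟨2,0,0⟩ g~>⟨4,0,2⟩
  composite₁ = (1 1 4; 1 4 0; 0 1 2)
2) trace h;k:
  e0=⟨1,0,0⟩ h~>⟨3,4,1⟩ k~>⟨4,1,0⟩
  e1=⟨0,1,0⟩ h~>⟨1,0,2⟩ k~>⟨2,4,1⟩
  e2=⟨0,0,1⟩ h~>⟨2,2,3⟩ k~>⟨3,0,2⟩
  composite₂ = (4 2 3; 1 4 0; 0 1 2)
Equal? distinct morphisms ✗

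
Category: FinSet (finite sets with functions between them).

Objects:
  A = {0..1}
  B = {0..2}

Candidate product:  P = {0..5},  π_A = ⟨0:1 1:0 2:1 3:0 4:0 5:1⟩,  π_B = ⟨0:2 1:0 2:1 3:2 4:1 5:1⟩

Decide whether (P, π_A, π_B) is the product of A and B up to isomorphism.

|A|·|B| = 2·3 = 6;  |P| = 6
Check the pairing map k ↦ (π_A(k), π_B(k)):
  0 : (1,2)
  1 : (0,0)
  2 : (1,1)
  3 : (0,2)
  4 : (0,1)
  5 : (1,1)  ✗ repeats pair of k=2
distinct pairs in image: 5 / 6 needed
  → (1,1) hit at k=2 and k=5

Answer: NOT A VALID PRODUCT — duplicate pair at indices 2,5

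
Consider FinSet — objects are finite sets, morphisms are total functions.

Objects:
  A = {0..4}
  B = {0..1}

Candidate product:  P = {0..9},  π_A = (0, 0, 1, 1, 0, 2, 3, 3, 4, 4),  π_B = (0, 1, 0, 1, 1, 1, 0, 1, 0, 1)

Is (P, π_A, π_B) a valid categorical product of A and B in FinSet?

|A|·|B| = 5·2 = 10;  |P| = 10
Check the pairing map k ↦ (π_A(k), π_B(k)):
  0 -> (0,0)
  1 -> (0,1)
  2 -> (1,0)
  3 -> (1,1)
  4 -> (0,1)  ✗ repeats pair of k=1
  5 -> (2,1)
  6 -> (3,0)
  7 -> (3,1)
  8 -> (4,0)
  9 -> (4,1)
distinct pairs in image: 9 / 10 needed
  → (0,1) hit at k=1 and k=4

Answer: NOT A VALID PRODUCT — duplicate pair at indices 1,4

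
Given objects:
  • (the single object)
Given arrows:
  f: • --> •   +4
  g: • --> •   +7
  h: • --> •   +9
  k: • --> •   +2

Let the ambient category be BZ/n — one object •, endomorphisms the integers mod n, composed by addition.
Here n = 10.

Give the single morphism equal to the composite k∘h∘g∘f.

Answer: +2

Trace:
  0 +4≡4 +7≡1 +9≡0 +2≡2  (mod 10)
⟦path⟧: +2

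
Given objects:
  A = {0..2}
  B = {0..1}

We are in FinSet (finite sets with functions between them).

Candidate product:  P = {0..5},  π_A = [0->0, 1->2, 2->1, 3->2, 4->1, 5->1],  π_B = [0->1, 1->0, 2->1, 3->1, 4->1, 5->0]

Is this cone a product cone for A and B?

Answer: NOT A VALID PRODUCT — duplicate pair at indices 4,2

Work:
|A|·|B| = 3·2 = 6;  |P| = 6
Check the pairing map k ↦ (π_A(k), π_B(k)):
  0 -> (0,1)
  1 -> (2,0)
  2 -> (1,1)
  3 -> (2,1)
  4 -> (1,1)  ✗ repeats pair of k=2
  5 -> (1,0)
distinct pairs in image: 5 / 6 needed
  → (1,1) hit at k=2 and k=4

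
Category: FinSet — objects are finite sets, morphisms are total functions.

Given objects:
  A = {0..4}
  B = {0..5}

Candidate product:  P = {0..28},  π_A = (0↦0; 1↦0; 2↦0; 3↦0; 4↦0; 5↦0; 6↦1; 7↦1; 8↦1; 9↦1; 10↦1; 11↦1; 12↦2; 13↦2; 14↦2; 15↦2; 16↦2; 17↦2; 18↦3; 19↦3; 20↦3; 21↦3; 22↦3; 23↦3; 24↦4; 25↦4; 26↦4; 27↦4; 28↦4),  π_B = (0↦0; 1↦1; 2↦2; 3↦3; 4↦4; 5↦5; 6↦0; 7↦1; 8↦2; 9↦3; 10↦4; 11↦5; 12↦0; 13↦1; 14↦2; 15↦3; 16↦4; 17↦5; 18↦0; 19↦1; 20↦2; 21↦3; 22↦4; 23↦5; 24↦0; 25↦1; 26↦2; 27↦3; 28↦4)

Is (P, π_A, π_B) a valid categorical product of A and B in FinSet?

Answer: NOT A VALID PRODUCT — |P|=29 ≠ |A|·|B|=30

Derivation:
|A|·|B| = 5·6 = 30;  |P| = 29
  → cardinalities differ; no bijection possible.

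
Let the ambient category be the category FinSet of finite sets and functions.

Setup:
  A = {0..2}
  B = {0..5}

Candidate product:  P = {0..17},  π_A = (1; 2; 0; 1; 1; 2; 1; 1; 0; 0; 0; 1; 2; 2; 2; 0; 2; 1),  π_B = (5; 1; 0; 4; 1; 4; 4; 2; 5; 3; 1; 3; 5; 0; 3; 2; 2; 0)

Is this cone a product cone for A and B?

|A|·|B| = 3·6 = 18;  |P| = 18
Check the pairing map k ↦ (π_A(k), π_B(k)):
  0 -> (1,5)
  1 -> (2,1)
  2 -> (0,0)
  3 -> (1,4)
  4 -> (1,1)
  5 -> (2,4)
  6 -> (1,4)  ✗ repeats pair of k=3
  7 -> (1,2)
  8 -> (0,5)
  9 -> (0,3)
  10 -> (0,1)
  11 -> (1,3)
  12 -> (2,5)
  13 -> (2,0)
  14 -> (2,3)
  15 -> (0,2)
  16 -> (2,2)
  17 -> (1,0)
distinct pairs in image: 17 / 18 needed
  → (1,4) hit at k=3 and k=6

Answer: NOT A VALID PRODUCT — duplicate pair at indices 6,3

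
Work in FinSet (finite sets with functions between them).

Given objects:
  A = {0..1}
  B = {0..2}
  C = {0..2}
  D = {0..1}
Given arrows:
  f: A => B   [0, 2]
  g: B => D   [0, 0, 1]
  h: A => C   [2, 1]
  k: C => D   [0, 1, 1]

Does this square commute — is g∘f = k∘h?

1) trace f;g:
  0 f=>0 g=>0
  1 f=>2 g=>1
  composite₁ = [0, 1]
2) trace h;k:
  0 h=>2 k=>1
  1 h=>1 k=>1
  composite₂ = [1, 1]
Equal? distinct morphisms ✗

Answer: DOES NOT COMMUTE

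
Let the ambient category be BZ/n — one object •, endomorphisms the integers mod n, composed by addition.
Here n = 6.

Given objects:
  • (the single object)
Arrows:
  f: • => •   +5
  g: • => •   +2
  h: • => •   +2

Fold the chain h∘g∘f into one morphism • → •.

Answer: +3

Trace:
  0 +5≡5 +2≡1 +2≡3  (mod 6)
⟦path⟧: +3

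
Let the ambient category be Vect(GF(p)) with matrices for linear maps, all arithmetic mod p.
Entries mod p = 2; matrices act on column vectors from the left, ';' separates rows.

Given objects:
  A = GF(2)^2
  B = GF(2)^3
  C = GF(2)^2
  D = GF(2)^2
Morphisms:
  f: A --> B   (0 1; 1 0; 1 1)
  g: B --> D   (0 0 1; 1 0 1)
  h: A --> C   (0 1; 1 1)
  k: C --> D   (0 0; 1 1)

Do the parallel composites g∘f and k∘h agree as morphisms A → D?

Along f;g (path 1):
  e0=[1,0] f-->[0,1,1] g-->[1,1]
  e1=[0,1] f-->[1,0,1] g-->[1,0]
  result₁ = (1 1; 1 0)
Along h;k (path 2):
  e0=[1,0] h-->[0,1] k-->[0,1]
  e1=[0,1] h-->[1,1] k-->[0,0]
  result₂ = (0 0; 1 0)
Equal? differ; not commutative

Answer: DOES NOT COMMUTE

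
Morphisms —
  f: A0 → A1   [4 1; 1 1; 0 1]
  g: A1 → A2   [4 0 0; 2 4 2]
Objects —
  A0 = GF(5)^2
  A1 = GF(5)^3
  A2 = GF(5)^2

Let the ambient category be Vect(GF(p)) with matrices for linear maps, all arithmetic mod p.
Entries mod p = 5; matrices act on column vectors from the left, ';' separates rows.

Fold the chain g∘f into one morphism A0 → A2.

  e0=[1,0] f→[4,1,0] g→[1,2]
  e1=[0,1] f→[1,1,1] g→[4,3]
result: [1 4; 2 3]

Answer: [1 4; 2 3]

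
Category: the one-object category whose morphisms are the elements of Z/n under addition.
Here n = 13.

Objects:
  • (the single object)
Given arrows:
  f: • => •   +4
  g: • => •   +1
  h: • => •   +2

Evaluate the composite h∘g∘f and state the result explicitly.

  0 +4≡4 +1≡5 +2≡7  (mod 13)
result: +7

Answer: +7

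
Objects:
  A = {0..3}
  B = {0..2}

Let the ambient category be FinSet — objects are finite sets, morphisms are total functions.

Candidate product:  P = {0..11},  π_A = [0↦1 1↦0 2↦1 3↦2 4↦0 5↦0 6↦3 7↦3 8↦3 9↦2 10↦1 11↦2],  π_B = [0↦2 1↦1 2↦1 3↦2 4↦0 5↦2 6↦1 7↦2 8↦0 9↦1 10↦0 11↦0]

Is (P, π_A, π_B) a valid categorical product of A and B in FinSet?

Answer: VALID PRODUCT

Work:
|A|·|B| = 4·3 = 12;  |P| = 12
Check the pairing map k ↦ (π_A(k), π_B(k)):
  0 ↦ (1,2)
  1 ↦ (0,1)
  2 ↦ (1,1)
  3 ↦ (2,2)
  4 ↦ (0,0)
  5 ↦ (0,2)
  6 ↦ (3,1)
  7 ↦ (3,2)
  8 ↦ (3,0)
  9 ↦ (2,1)
  10 ↦ (1,0)
  11 ↦ (2,0)
distinct pairs in image: 12 / 12 needed
  → bijection onto A×B; projections well-typed.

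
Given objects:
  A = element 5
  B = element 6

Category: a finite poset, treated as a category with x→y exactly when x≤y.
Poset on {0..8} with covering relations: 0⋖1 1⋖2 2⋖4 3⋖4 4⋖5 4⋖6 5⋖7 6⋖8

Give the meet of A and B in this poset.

Answer: A∧B = 4

Work:
Lower bounds of A=5 and B=6: {0,1,2,3,4}
  0 ⊑ 4
  1 ⊑ 4
  2 ⊑ 4
  3 ⊑ 4
  4 ⊑ 4
glb = 4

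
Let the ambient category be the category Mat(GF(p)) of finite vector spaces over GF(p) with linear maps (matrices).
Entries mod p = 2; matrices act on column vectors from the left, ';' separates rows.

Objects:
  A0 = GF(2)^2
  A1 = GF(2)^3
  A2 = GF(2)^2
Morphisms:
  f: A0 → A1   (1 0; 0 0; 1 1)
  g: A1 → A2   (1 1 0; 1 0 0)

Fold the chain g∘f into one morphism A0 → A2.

  e0=[1,0] f→[1,0,1] g→[1,1]
  e1=[0,1] f→[0,0,1] g→[0,0]
⟦path⟧: (1 0; 1 0)

Answer: (1 0; 1 0)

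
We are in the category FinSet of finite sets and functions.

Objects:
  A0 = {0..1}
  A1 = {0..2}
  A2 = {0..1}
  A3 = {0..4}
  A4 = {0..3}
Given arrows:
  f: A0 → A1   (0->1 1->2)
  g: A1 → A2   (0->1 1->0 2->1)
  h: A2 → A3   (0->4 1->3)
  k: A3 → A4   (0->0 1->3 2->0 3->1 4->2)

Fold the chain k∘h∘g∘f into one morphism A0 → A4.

Answer: (0->2 1->1)

Trace:
  0 f→1 g→0 h→4 k→2
  1 f→2 g→1 h→3 k→1
result: (0->2 1->1)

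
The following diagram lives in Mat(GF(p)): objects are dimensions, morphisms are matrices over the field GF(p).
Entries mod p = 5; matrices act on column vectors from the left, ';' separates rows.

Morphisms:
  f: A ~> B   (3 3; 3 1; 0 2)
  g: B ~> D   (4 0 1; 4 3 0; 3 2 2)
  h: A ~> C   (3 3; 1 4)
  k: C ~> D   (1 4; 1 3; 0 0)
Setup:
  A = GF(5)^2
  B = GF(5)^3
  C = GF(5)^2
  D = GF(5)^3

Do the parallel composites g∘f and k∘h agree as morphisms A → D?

Answer: COMMUTES

Trace:
1) trace f;g:
  e0=⟨1,0⟩ f~>⟨3,3,0⟩ g~>⟨2,1,0⟩
  e1=⟨0,1⟩ f~>⟨3,1,2⟩ g~>⟨4,0,0⟩
  composite₁ = (2 4; 1 0; 0 0)
2) trace h;k:
  e0=⟨1,0⟩ h~>⟨3,1⟩ k~>⟨2,1,0⟩
  e1=⟨0,1⟩ h~>⟨3,4⟩ k~>⟨4,0,0⟩
  composite₂ = (2 4; 1 0; 0 0)
Equal? YES — commutes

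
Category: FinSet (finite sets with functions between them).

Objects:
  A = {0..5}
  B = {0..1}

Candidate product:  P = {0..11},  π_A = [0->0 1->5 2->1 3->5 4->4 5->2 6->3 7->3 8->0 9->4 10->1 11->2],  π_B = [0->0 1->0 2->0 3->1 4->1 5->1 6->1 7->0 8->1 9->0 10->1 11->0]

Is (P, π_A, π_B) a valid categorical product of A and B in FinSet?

|A|·|B| = 6·2 = 12;  |P| = 12
Check the pairing map k ↦ (π_A(k), π_B(k)):
  0 -> (0,0)
  1 -> (5,0)
  2 -> (1,0)
  3 -> (5,1)
  4 -> (4,1)
  5 -> (2,1)
  6 -> (3,1)
  7 -> (3,0)
  8 -> (0,1)
  9 -> (4,0)
  10 -> (1,1)
  11 -> (2,0)
distinct pairs in image: 12 / 12 needed
  → bijection onto A×B; projections well-typed.

Answer: VALID PRODUCT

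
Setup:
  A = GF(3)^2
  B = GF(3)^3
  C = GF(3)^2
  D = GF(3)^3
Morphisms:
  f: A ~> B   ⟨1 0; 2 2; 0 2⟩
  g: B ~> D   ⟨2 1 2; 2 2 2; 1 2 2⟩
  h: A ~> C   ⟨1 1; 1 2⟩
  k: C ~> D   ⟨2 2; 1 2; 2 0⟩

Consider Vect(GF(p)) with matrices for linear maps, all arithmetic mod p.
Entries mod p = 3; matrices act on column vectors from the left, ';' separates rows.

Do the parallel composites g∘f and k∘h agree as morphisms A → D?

Answer: COMMUTES

Trace:
Along f;g (path 1):
  e0=(1,0) f~>(1,2,0) g~>(1,0,2)
  e1=(0,1) f~>(0,2,2) g~>(0,2,2)
  composite₁ = ⟨1 0; 0 2; 2 2⟩
Along h;k (path 2):
  e0=(1,0) h~>(1,1) k~>(1,0,2)
  e1=(0,1) h~>(1,2) k~>(0,2,2)
  composite₂ = ⟨1 0; 0 2; 2 2⟩
Equal? equal; square commutes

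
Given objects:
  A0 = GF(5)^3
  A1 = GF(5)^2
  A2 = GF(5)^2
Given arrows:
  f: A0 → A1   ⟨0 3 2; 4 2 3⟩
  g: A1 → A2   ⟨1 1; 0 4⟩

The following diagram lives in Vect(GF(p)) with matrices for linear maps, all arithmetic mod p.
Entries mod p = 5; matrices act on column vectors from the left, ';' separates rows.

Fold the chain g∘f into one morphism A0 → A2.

Answer: ⟨4 0 0; 1 3 2⟩

Work:
  e0=⟨1,0,0⟩ f→⟨0,4⟩ g→⟨4,1⟩
  e1=⟨0,1,0⟩ f→⟨3,2⟩ g→⟨0,3⟩
  e2=⟨0,0,1⟩ f→⟨2,3⟩ g→⟨0,2⟩
⟦path⟧: ⟨4 0 0; 1 3 2⟩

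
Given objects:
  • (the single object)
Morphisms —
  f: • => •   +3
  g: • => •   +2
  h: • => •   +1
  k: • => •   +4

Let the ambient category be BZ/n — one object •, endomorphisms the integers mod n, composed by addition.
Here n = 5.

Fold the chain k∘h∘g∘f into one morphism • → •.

  0 +3≡3 +2≡0 +1≡1 +4≡0  (mod 5)
result: +0

Answer: +0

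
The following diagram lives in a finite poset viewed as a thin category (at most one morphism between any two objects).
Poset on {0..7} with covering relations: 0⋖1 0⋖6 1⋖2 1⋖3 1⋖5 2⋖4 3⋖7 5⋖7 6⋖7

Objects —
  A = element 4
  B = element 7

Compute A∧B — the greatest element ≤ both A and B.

{x : x≤A ∧ x≤B} = {0,1}  (A=4, B=7)
  0 ≤ 1
  1 ≤ 1
glb = 1

Answer: A∧B = 1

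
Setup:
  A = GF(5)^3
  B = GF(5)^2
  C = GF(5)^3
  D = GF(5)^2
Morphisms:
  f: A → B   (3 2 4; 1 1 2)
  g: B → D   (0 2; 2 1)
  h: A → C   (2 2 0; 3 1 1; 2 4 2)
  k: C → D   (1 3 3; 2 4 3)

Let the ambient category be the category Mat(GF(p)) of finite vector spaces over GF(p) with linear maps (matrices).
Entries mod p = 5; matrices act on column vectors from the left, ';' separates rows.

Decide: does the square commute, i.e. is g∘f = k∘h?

1) trace f;g:
  e0=[1,0,0] f→[3,1] g→[2,2]
  e1=[0,1,0] f→[2,1] g→[2,0]
  e2=[0,0,1] f→[4,2] g→[4,0]
  result₁ = (2 2 4; 2 0 0)
2) trace h;k:
  e0=[1,0,0] h→[2,3,2] k→[2,2]
  e1=[0,1,0] h→[2,1,4] k→[2,0]
  e2=[0,0,1] h→[0,1,2] k→[4,0]
  result₂ = (2 2 4; 2 0 0)
Equal? same morphism ✓

Answer: COMMUTES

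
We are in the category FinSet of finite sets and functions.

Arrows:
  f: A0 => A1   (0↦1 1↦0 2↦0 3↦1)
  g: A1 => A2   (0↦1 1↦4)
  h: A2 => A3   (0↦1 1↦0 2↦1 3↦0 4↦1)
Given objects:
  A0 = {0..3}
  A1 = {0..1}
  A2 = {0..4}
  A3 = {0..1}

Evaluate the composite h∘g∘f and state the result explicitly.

Answer: (0↦1 1↦0 2↦0 3↦1)

Work:
  0 f=>1 g=>4 h=>1
  1 f=>0 g=>1 h=>0
  2 f=>0 g=>1 h=>0
  3 f=>1 g=>4 h=>1
⟦path⟧: (0↦1 1↦0 2↦0 3↦1)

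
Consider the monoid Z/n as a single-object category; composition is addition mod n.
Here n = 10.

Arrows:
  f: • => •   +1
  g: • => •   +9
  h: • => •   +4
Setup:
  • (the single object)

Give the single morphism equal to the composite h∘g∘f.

Answer: +4

Work:
  0 +1≡1 +9≡0 +4≡4  (mod 10)
result: +4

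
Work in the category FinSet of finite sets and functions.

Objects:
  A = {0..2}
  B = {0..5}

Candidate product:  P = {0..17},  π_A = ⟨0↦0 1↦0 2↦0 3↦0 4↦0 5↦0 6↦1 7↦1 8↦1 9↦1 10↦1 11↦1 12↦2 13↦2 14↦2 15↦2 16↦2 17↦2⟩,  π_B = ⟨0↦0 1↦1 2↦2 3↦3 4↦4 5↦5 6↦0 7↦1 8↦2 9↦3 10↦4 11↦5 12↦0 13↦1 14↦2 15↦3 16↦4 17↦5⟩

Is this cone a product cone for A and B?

|A|·|B| = 3·6 = 18;  |P| = 18
Check the pairing map k ↦ (π_A(k), π_B(k)):
  0 ↦ (0,0)
  1 ↦ (0,1)
  2 ↦ (0,2)
  3 ↦ (0,3)
  4 ↦ (0,4)
  5 ↦ (0,5)
  6 ↦ (1,0)
  7 ↦ (1,1)
  8 ↦ (1,2)
  9 ↦ (1,3)
  10 ↦ (1,4)
  11 ↦ (1,5)
  12 ↦ (2,0)
  13 ↦ (2,1)
  14 ↦ (2,2)
  15 ↦ (2,3)
  16 ↦ (2,4)
  17 ↦ (2,5)
distinct pairs in image: 18 / 18 needed
  → bijection onto A×B; projections well-typed.

Answer: VALID PRODUCT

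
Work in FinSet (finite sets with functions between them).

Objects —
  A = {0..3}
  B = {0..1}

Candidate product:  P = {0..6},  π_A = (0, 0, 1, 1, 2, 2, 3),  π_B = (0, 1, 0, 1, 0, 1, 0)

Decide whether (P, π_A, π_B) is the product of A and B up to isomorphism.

Answer: NOT A VALID PRODUCT — |P|=7 ≠ |A|·|B|=8

Trace:
|A|·|B| = 4·2 = 8;  |P| = 7
  → cardinalities differ; no bijection possible.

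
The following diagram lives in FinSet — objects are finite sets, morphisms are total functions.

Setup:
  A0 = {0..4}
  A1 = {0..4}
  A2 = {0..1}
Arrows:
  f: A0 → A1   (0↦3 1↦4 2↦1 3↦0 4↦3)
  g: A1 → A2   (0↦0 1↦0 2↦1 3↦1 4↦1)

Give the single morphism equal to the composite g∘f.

Answer: (0↦1 1↦1 2↦0 3↦0 4↦1)

Trace:
  0 f→3 g→1
  1 f→4 g→1
  2 f→1 g→0
  3 f→0 g→0
  4 f→3 g→1
⟦path⟧: (0↦1 1↦1 2↦0 3↦0 4↦1)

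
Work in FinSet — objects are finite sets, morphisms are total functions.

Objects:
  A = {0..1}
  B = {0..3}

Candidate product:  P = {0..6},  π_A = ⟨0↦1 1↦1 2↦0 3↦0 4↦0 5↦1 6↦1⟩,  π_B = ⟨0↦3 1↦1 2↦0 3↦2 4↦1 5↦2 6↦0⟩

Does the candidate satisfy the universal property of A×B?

Answer: NOT A VALID PRODUCT — |P|=7 ≠ |A|·|B|=8

Work:
|A|·|B| = 2·4 = 8;  |P| = 7
  → cardinalities differ; no bijection possible.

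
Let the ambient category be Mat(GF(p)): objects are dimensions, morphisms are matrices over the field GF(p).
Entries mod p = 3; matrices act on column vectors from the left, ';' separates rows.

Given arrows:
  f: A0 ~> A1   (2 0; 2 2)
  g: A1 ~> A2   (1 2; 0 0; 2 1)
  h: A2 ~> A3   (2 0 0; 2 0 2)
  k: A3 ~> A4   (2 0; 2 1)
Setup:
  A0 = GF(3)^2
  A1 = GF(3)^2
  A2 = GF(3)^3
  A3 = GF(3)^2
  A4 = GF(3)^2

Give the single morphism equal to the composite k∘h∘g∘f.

Answer: (0 1; 0 1)

Trace:
  e0=(1,0) f~>(2,2) g~>(0,0,0) h~>(0,0) k~>(0,0)
  e1=(0,1) f~>(0,2) g~>(1,0,2) h~>(2,0) k~>(1,1)
result: (0 1; 0 1)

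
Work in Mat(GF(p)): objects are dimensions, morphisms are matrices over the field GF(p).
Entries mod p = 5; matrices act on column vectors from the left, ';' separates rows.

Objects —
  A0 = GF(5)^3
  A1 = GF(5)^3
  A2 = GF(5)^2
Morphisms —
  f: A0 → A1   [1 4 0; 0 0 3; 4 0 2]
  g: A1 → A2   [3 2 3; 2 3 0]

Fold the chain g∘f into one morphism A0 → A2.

Answer: [0 2 2; 2 3 4]

Derivation:
  e0=[1,0,0] f→[1,0,4] g→[0,2]
  e1=[0,1,0] f→[4,0,0] g→[2,3]
  e2=[0,0,1] f→[0,3,2] g→[2,4]
result: [0 2 2; 2 3 4]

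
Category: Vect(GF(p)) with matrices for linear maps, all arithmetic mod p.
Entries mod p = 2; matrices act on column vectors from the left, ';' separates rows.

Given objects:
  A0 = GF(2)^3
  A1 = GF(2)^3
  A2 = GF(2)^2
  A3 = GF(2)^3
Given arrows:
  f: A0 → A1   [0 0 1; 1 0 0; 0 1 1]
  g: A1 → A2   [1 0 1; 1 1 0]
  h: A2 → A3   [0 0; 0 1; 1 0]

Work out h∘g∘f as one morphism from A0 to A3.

Answer: [0 0 0; 1 0 1; 0 1 0]

Work:
  e0=(1,0,0) f→(0,1,0) g→(0,1) h→(0,1,0)
  e1=(0,1,0) f→(0,0,1) g→(1,0) h→(0,0,1)
  e2=(0,0,1) f→(1,0,1) g→(0,1) h→(0,1,0)
⟦path⟧: [0 0 0; 1 0 1; 0 1 0]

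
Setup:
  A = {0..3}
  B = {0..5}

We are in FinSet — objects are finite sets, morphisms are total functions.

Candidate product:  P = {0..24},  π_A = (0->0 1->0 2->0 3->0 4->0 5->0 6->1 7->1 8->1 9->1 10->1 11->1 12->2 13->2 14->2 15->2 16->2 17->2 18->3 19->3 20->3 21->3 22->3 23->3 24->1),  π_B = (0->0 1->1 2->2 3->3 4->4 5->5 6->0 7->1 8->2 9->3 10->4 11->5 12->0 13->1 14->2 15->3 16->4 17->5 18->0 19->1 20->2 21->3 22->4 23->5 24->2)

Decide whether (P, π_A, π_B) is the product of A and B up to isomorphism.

|A|·|B| = 4·6 = 24;  |P| = 25
  → cardinalities differ; no bijection possible.

Answer: NOT A VALID PRODUCT — |P|=25 ≠ |A|·|B|=24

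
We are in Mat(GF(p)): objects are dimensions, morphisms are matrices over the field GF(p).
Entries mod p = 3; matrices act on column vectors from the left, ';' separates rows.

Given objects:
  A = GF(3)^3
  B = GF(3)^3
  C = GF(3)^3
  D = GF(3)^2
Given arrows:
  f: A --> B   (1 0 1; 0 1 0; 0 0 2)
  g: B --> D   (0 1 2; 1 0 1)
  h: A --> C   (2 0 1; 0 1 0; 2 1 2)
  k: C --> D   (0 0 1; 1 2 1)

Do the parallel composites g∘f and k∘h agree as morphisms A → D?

Answer: DOES NOT COMMUTE

Derivation:
Path 1 = f;g:
  e0=⟨1,0,0⟩ f-->⟨1,0,0⟩ g-->⟨0,1⟩
  e1=⟨0,1,0⟩ f-->⟨0,1,0⟩ g-->⟨1,0⟩
  e2=⟨0,0,1⟩ f-->⟨1,0,2⟩ g-->⟨1,0⟩
  result₁ = (0 1 1; 1 0 0)
Path 2 = h;k:
  e0=⟨1,0,0⟩ h-->⟨2,0,2⟩ k-->⟨2,1⟩
  e1=⟨0,1,0⟩ h-->⟨0,1,1⟩ k-->⟨1,0⟩
  e2=⟨0,0,1⟩ h-->⟨1,0,2⟩ k-->⟨2,0⟩
  result₂ = (2 1 2; 1 0 0)
Equal? differ; not commutative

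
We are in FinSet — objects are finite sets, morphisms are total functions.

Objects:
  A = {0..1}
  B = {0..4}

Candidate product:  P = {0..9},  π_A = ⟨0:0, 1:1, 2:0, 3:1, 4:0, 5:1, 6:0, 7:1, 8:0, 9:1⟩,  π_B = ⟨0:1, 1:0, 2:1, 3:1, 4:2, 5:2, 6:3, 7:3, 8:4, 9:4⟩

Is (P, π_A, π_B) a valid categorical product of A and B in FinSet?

|A|·|B| = 2·5 = 10;  |P| = 10
Check the pairing map k ↦ (π_A(k), π_B(k)):
  0 : (0,1)
  1 : (1,0)
  2 : (0,1)  ✗ repeats pair of k=0
  3 : (1,1)
  4 : (0,2)
  5 : (1,2)
  6 : (0,3)
  7 : (1,3)
  8 : (0,4)
  9 : (1,4)
distinct pairs in image: 9 / 10 needed
  → (0,1) hit at k=0 and k=2

Answer: NOT A VALID PRODUCT — duplicate pair at indices 2,0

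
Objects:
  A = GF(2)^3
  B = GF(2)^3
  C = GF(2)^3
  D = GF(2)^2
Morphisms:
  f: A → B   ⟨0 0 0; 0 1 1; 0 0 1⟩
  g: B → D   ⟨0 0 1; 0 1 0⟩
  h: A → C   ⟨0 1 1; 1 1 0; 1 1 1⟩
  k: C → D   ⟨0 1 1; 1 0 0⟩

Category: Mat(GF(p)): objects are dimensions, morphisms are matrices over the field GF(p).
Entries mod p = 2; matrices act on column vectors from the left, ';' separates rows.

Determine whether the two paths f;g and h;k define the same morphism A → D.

Path 1 = f;g:
  e0=(1,0,0) f→(0,0,0) g→(0,0)
  e1=(0,1,0) f→(0,1,0) g→(0,1)
  e2=(0,0,1) f→(0,1,1) g→(1,1)
  composite₁ = ⟨0 0 1; 0 1 1⟩
Path 2 = h;k:
  e0=(1,0,0) h→(0,1,1) k→(0,0)
  e1=(0,1,0) h→(1,1,1) k→(0,1)
  e2=(0,0,1) h→(1,0,1) k→(1,1)
  composite₂ = ⟨0 0 1; 0 1 1⟩
Equal? YES — commutes

Answer: COMMUTES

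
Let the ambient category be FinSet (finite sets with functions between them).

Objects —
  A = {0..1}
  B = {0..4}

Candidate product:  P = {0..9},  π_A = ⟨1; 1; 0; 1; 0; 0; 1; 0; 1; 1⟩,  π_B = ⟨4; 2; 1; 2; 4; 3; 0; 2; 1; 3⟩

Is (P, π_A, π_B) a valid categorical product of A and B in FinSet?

Answer: NOT A VALID PRODUCT — duplicate pair at indices 1,3

Work:
|A|·|B| = 2·5 = 10;  |P| = 10
Check the pairing map k ↦ (π_A(k), π_B(k)):
  0 : (1,4)
  1 : (1,2)
  2 : (0,1)
  3 : (1,2)  ✗ repeats pair of k=1
  4 : (0,4)
  5 : (0,3)
  6 : (1,0)
  7 : (0,2)
  8 : (1,1)
  9 : (1,3)
distinct pairs in image: 9 / 10 needed
  → (1,2) hit at k=1 and k=3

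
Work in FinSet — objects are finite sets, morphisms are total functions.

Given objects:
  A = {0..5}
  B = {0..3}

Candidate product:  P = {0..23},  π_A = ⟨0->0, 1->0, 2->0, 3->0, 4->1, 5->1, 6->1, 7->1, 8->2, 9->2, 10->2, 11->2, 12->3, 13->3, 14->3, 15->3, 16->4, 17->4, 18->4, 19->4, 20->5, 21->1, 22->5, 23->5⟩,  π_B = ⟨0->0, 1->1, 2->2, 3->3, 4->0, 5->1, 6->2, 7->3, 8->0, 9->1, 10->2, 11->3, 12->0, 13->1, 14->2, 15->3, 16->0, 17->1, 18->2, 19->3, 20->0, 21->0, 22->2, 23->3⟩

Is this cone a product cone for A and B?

Answer: NOT A VALID PRODUCT — duplicate pair at indices 4,21

Trace:
|A|·|B| = 6·4 = 24;  |P| = 24
Check the pairing map k ↦ (π_A(k), π_B(k)):
  0 -> (0,0)
  1 -> (0,1)
  2 -> (0,2)
  3 -> (0,3)
  4 -> (1,0)
  5 -> (1,1)
  6 -> (1,2)
  7 -> (1,3)
  8 -> (2,0)
  9 -> (2,1)
  10 -> (2,2)
  11 -> (2,3)
  12 -> (3,0)
  13 -> (3,1)
  14 -> (3,2)
  15 -> (3,3)
  16 -> (4,0)
  17 -> (4,1)
  18 -> (4,2)
  19 -> (4,3)
  20 -> (5,0)
  21 -> (1,0)  ✗ repeats pair of k=4
  22 -> (5,2)
  23 -> (5,3)
distinct pairs in image: 23 / 24 needed
  → (1,0) hit at k=4 and k=21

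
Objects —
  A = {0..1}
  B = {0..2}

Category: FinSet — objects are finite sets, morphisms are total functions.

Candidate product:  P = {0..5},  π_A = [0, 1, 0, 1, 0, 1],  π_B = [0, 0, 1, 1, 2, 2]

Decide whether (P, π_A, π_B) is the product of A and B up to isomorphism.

Answer: VALID PRODUCT

Work:
|A|·|B| = 2·3 = 6;  |P| = 6
Check the pairing map k ↦ (π_A(k), π_B(k)):
  0 : (0,0)
  1 : (1,0)
  2 : (0,1)
  3 : (1,1)
  4 : (0,2)
  5 : (1,2)
distinct pairs in image: 6 / 6 needed
  → bijection onto A×B; projections well-typed.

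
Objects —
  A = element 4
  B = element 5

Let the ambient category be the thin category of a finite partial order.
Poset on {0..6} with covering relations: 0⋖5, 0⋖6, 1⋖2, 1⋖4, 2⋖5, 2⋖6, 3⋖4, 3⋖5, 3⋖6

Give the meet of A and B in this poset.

Answer: NO MEET EXISTS

Work:
Common predecessors of 4,5: {1,3}
  maximal lower bounds 1 and 3 are incomparable: neither 1⊑3 nor 3⊑1
→ no greatest lower bound exists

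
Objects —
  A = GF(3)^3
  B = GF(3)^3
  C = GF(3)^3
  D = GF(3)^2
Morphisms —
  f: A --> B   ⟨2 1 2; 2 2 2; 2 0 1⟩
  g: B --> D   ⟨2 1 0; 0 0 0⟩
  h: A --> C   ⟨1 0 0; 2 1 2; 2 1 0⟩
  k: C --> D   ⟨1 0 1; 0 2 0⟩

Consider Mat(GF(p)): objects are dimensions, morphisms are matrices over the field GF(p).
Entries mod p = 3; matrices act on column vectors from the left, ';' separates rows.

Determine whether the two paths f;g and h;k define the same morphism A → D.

Answer: DOES NOT COMMUTE

Trace:
1) trace f;g:
  e0=[1,0,0] f-->[2,2,2] g-->[0,0]
  e1=[0,1,0] f-->[1,2,0] g-->[1,0]
  e2=[0,0,1] f-->[2,2,1] g-->[0,0]
  composite₁ = ⟨0 1 0; 0 0 0⟩
2) trace h;k:
  e0=[1,0,0] h-->[1,2,2] k-->[0,1]
  e1=[0,1,0] h-->[0,1,1] k-->[1,2]
  e2=[0,0,1] h-->[0,2,0] k-->[0,1]
  composite₂ = ⟨0 1 0; 1 2 1⟩
Equal? NO — does not commute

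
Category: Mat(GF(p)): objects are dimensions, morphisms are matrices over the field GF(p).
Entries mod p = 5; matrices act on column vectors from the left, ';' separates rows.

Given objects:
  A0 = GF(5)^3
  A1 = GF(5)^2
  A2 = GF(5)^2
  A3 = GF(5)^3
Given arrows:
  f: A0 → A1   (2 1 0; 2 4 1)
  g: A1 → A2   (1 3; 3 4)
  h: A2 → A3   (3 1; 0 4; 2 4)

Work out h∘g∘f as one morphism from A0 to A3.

Answer: (3 3 3; 1 1 1; 2 2 2)

Work:
  e0=⟨1,0,0⟩ f→⟨2,2⟩ g→⟨3,4⟩ h→⟨3,1,2⟩
  e1=⟨0,1,0⟩ f→⟨1,4⟩ g→⟨3,4⟩ h→⟨3,1,2⟩
  e2=⟨0,0,1⟩ f→⟨0,1⟩ g→⟨3,4⟩ h→⟨3,1,2⟩
composite: (3 3 3; 1 1 1; 2 2 2)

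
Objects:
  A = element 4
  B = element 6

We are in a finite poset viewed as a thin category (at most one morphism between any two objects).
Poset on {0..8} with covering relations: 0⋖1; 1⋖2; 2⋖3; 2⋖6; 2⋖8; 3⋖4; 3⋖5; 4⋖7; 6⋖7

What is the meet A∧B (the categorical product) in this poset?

Answer: A∧B = 2

Trace:
Common predecessors of 4,6: {0,1,2}
  0 ≤ 2
  1 ≤ 2
  2 ≤ 2
glb = 2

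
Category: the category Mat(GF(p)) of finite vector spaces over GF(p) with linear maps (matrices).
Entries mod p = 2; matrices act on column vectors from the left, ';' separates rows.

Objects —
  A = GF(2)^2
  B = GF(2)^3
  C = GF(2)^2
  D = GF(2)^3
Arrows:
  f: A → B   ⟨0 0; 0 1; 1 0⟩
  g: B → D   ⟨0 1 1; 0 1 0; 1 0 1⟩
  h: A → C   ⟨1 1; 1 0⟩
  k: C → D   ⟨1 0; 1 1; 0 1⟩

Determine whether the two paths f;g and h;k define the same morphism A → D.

Along f;g (path 1):
  e0=[1,0] f→[0,0,1] g→[1,0,1]
  e1=[0,1] f→[0,1,0] g→[1,1,0]
  result₁ = ⟨1 1; 0 1; 1 0⟩
Along h;k (path 2):
  e0=[1,0] h→[1,1] k→[1,0,1]
  e1=[0,1] h→[1,0] k→[1,1,0]
  result₂ = ⟨1 1; 0 1; 1 0⟩
Equal? YES — commutes

Answer: COMMUTES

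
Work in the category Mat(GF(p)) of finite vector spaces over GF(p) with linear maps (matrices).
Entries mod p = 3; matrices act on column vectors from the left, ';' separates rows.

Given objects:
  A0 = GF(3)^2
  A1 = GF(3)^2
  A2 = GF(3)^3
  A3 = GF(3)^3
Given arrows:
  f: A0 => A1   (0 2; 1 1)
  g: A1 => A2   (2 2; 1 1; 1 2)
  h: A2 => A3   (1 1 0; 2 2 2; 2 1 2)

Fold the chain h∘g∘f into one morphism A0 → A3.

Answer: (0 0; 1 2; 0 2)

Work:
  e0=(1,0) f=>(0,1) g=>(2,1,2) h=>(0,1,0)
  e1=(0,1) f=>(2,1) g=>(0,0,1) h=>(0,2,2)
composite: (0 0; 1 2; 0 2)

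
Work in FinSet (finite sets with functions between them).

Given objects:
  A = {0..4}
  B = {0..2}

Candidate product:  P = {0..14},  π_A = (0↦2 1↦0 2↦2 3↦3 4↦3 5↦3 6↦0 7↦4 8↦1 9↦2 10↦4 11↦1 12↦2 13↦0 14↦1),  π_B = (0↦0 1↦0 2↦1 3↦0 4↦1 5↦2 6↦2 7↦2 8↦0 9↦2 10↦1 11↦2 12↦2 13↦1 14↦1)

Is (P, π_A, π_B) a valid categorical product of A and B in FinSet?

Answer: NOT A VALID PRODUCT — duplicate pair at indices 9,12

Derivation:
|A|·|B| = 5·3 = 15;  |P| = 15
Check the pairing map k ↦ (π_A(k), π_B(k)):
  0 ↦ (2,0)
  1 ↦ (0,0)
  2 ↦ (2,1)
  3 ↦ (3,0)
  4 ↦ (3,1)
  5 ↦ (3,2)
  6 ↦ (0,2)
  7 ↦ (4,2)
  8 ↦ (1,0)
  9 ↦ (2,2)
  10 ↦ (4,1)
  11 ↦ (1,2)
  12 ↦ (2,2)  ✗ repeats pair of k=9
  13 ↦ (0,1)
  14 ↦ (1,1)
distinct pairs in image: 14 / 15 needed
  → (2,2) hit at k=9 and k=12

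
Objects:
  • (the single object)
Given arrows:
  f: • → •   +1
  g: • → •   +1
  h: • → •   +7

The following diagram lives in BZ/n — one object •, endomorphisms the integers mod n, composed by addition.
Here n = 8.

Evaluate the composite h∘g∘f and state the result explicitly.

Answer: +1

Derivation:
  0 +1≡1 +1≡2 +7≡1  (mod 8)
⟦path⟧: +1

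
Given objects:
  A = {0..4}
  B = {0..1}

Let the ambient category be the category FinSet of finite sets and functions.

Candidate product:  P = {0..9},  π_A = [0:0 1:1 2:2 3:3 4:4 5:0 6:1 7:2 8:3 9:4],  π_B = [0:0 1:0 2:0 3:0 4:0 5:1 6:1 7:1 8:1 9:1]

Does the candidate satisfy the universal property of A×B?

|A|·|B| = 5·2 = 10;  |P| = 10
Check the pairing map k ↦ (π_A(k), π_B(k)):
  0 : (0,0)
  1 : (1,0)
  2 : (2,0)
  3 : (3,0)
  4 : (4,0)
  5 : (0,1)
  6 : (1,1)
  7 : (2,1)
  8 : (3,1)
  9 : (4,1)
distinct pairs in image: 10 / 10 needed
  → bijection onto A×B; projections well-typed.

Answer: VALID PRODUCT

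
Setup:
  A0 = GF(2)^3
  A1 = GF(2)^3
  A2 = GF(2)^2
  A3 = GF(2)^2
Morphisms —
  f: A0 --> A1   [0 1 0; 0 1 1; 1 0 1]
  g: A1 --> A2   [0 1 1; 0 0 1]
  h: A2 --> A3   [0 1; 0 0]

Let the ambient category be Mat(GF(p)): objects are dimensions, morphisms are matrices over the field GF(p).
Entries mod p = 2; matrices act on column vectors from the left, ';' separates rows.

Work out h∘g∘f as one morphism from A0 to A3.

  e0=(1,0,0) f-->(0,0,1) g-->(1,1) h-->(1,0)
  e1=(0,1,0) f-->(1,1,0) g-->(1,0) h-->(0,0)
  e2=(0,0,1) f-->(0,1,1) g-->(0,1) h-->(1,0)
composite: [1 0 1; 0 0 0]

Answer: [1 0 1; 0 0 0]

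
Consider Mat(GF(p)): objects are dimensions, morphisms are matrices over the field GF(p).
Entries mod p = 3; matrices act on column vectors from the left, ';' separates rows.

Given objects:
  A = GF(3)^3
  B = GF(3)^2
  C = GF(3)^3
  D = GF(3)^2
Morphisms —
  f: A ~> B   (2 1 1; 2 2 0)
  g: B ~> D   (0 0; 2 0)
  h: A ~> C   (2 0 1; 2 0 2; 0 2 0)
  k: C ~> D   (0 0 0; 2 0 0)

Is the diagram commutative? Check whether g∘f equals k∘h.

1) trace f;g:
  e0=[1,0,0] f~>[2,2] g~>[0,1]
  e1=[0,1,0] f~>[1,2] g~>[0,2]
  e2=[0,0,1] f~>[1,0] g~>[0,2]
  result₁ = (0 0 0; 1 2 2)
2) trace h;k:
  e0=[1,0,0] h~>[2,2,0] k~>[0,1]
  e1=[0,1,0] h~>[0,0,2] k~>[0,0]
  e2=[0,0,1] h~>[1,2,0] k~>[0,2]
  result₂ = (0 0 0; 1 0 2)
Equal? differ; not commutative

Answer: DOES NOT COMMUTE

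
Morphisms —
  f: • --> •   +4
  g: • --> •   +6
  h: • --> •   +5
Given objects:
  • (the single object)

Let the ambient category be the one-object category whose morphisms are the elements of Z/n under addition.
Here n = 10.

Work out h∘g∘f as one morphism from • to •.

  0 +4≡4 +6≡0 +5≡5  (mod 10)
⟦path⟧: +5

Answer: +5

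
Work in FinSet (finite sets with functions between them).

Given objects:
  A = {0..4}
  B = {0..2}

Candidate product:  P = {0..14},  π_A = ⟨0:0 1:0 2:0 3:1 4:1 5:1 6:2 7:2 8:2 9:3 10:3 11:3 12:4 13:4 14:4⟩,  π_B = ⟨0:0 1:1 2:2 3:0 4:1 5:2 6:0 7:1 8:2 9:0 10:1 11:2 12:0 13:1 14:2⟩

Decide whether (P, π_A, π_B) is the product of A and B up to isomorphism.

|A|·|B| = 5·3 = 15;  |P| = 15
Check the pairing map k ↦ (π_A(k), π_B(k)):
  0 : (0,0)
  1 : (0,1)
  2 : (0,2)
  3 : (1,0)
  4 : (1,1)
  5 : (1,2)
  6 : (2,0)
  7 : (2,1)
  8 : (2,2)
  9 : (3,0)
  10 : (3,1)
  11 : (3,2)
  12 : (4,0)
  13 : (4,1)
  14 : (4,2)
distinct pairs in image: 15 / 15 needed
  → bijection onto A×B; projections well-typed.

Answer: VALID PRODUCT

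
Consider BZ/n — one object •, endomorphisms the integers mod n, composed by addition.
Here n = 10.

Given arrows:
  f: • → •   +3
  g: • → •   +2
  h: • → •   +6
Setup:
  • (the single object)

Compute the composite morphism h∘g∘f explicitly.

Answer: +1

Work:
  0 +3≡3 +2≡5 +6≡1  (mod 10)
⟦path⟧: +1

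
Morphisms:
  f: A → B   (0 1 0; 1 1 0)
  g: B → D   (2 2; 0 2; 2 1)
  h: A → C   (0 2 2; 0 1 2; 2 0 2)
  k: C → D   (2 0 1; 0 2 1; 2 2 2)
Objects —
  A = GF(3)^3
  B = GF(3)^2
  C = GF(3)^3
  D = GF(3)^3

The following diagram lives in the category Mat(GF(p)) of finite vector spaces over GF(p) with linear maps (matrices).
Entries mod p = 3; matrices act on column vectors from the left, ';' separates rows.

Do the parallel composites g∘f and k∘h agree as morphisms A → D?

Answer: COMMUTES

Work:
1) trace f;g:
  e0=⟨1,0,0⟩ f→⟨0,1⟩ g→⟨2,2,1⟩
  e1=⟨0,1,0⟩ f→⟨1,1⟩ g→⟨1,2,0⟩
  e2=⟨0,0,1⟩ f→⟨0,0⟩ g→⟨0,0,0⟩
  composite₁ = (2 1 0; 2 2 0; 1 0 0)
2) trace h;k:
  e0=⟨1,0,0⟩ h→⟨0,0,2⟩ k→⟨2,2,1⟩
  e1=⟨0,1,0⟩ h→⟨2,1,0⟩ k→⟨1,2,0⟩
  e2=⟨0,0,1⟩ h→⟨2,2,2⟩ k→⟨0,0,0⟩
  composite₂ = (2 1 0; 2 2 0; 1 0 0)
Equal? equal; square commutes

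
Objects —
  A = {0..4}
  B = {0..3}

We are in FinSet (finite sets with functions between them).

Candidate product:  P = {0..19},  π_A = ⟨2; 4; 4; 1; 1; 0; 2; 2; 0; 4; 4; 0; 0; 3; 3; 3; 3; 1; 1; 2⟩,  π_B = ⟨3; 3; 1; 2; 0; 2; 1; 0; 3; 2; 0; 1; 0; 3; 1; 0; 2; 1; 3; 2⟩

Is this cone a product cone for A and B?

|A|·|B| = 5·4 = 20;  |P| = 20
Check the pairing map k ↦ (π_A(k), π_B(k)):
  0 : (2,3)
  1 : (4,3)
  2 : (4,1)
  3 : (1,2)
  4 : (1,0)
  5 : (0,2)
  6 : (2,1)
  7 : (2,0)
  8 : (0,3)
  9 : (4,2)
  10 : (4,0)
  11 : (0,1)
  12 : (0,0)
  13 : (3,3)
  14 : (3,1)
  15 : (3,0)
  16 : (3,2)
  17 : (1,1)
  18 : (1,3)
  19 : (2,2)
distinct pairs in image: 20 / 20 needed
  → bijection onto A×B; projections well-typed.

Answer: VALID PRODUCT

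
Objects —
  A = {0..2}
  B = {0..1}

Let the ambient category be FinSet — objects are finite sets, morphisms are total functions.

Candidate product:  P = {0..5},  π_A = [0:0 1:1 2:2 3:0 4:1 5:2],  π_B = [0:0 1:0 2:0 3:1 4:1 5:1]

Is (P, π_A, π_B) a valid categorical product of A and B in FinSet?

Answer: VALID PRODUCT

Trace:
|A|·|B| = 3·2 = 6;  |P| = 6
Check the pairing map k ↦ (π_A(k), π_B(k)):
  0 : (0,0)
  1 : (1,0)
  2 : (2,0)
  3 : (0,1)
  4 : (1,1)
  5 : (2,1)
distinct pairs in image: 6 / 6 needed
  → bijection onto A×B; projections well-typed.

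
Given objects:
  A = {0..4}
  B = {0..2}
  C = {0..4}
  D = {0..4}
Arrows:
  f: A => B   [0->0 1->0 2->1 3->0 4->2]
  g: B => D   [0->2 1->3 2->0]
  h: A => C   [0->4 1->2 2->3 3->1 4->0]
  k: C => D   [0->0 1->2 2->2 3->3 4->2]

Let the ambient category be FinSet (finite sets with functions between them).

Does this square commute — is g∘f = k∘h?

Path 1 = f;g:
  0 f=>0 g=>2
  1 f=>0 g=>2
  2 f=>1 g=>3
  3 f=>0 g=>2
  4 f=>2 g=>0
  composite₁ = [0->2 1->2 2->3 3->2 4->0]
Path 2 = h;k:
  0 h=>4 k=>2
  1 h=>2 k=>2
  2 h=>3 k=>3
  3 h=>1 k=>2
  4 h=>0 k=>0
  composite₂ = [0->2 1->2 2->3 3->2 4->0]
Equal? YES — commutes

Answer: COMMUTES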